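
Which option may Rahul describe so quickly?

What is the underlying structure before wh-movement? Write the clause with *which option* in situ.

Rahul may describe which option so quickly.

'which option' functions as the direct object of 'describe'. Wh-movement fronts it, leaving a gap right after 'describe':
Which option may Rahul describe ___ so quickly?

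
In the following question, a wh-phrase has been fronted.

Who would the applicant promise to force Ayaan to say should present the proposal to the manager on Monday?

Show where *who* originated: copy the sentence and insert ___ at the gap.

Who would the applicant promise to force Ayaan to say ___ should present the proposal to the manager on Monday?

Pre-movement form: The applicant would promise to force Ayaan to say who should present the proposal to the manager on Monday.
'who' functions as the subject of the clause embedded under 'say'. The gap is right after 'say'.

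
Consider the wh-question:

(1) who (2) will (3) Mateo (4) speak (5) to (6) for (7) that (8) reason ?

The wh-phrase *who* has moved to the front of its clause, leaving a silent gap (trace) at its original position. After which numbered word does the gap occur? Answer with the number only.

5

Underlying clause: Mateo will speak to who for that reason.
The filler 'who' is interpreted as the object of the preposition 'to'. It moves to the left edge, and the trace sits right after 'to':
Who will Mateo speak to ___ for that reason?
'to' is word 5.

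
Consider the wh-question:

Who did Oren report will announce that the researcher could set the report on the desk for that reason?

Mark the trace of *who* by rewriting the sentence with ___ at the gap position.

Who did Oren report ___ will announce that the researcher could set the report on the desk for that reason?

Pre-movement form: Oren did report who will announce that the researcher could set the report on the desk for that reason.
The filler 'who' is interpreted as the subject of the clause embedded under 'report'. The gap is right after 'report'.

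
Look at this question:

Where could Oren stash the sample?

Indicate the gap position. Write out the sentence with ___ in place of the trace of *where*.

Where could Oren stash the sample ___?

In situ: Oren could stash the sample where.
'where' is the locative complement of 'stash'. The gap is right after 'sample'.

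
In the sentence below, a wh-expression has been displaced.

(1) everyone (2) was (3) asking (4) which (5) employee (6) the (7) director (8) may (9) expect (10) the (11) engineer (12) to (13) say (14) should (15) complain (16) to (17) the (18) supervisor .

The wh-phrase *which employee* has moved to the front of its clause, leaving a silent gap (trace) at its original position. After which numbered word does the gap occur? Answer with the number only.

Underlying clause: The director may expect the engineer to say which employee should complain to the supervisor.
'which employee' functions as the subject of the clause embedded under 'say'. It moves to the left edge, and the trace sits right after 'say':
Everyone was asking which employee the director may expect the engineer to say ___ should complain to the supervisor.
'say' is word 13.

13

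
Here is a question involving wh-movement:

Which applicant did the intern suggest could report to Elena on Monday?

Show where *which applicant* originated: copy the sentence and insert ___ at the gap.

Underlying clause: The intern did suggest which applicant could report to Elena on Monday.
'which applicant' functions as the subject of the clause embedded under 'suggest'. The gap is right after 'suggest'.

Which applicant did the intern suggest ___ could report to Elena on Monday?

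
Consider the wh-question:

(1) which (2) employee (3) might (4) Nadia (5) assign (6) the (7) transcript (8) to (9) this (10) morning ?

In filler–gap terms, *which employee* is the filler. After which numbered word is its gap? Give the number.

8

In situ: Nadia might assign the transcript to which employee this morning.
'which employee' functions as the object of the preposition 'to' (recipient of 'assign'). It moves to the left edge, and the trace sits right after 'to':
Which employee might Nadia assign the transcript to ___ this morning?
'to' is word 8.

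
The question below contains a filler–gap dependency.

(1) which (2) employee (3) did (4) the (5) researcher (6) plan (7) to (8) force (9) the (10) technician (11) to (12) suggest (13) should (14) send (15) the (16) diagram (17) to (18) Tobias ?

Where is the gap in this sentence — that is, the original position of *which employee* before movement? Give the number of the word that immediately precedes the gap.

In situ: The researcher did plan to force the technician to suggest which employee should send the diagram to Tobias.
'which employee' is the subject of the clause embedded under 'suggest'. Wh-movement fronts it, leaving a gap right after 'suggest':
Which employee did the researcher plan to force the technician to suggest ___ should send the diagram to Tobias?
'suggest' is word 12.

12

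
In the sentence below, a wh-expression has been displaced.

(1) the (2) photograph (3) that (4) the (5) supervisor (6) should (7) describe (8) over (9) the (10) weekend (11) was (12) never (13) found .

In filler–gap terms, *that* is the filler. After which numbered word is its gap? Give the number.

'that' is the direct object of 'describe'. It moves to the left edge, and the trace sits right after 'describe':
The photograph that the supervisor should describe ___ over the weekend was never found.
'describe' is word 7.

7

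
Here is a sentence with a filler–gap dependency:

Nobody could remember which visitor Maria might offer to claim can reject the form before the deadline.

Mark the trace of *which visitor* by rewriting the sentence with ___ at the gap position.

Nobody could remember which visitor Maria might offer to claim ___ can reject the form before the deadline.

Before movement: Maria might offer to claim which visitor can reject the form before the deadline.
The filler 'which visitor' is interpreted as the subject of the clause embedded under 'claim'. The gap is right after 'claim'.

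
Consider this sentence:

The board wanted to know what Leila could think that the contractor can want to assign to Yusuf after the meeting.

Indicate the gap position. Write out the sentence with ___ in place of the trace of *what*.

Before movement: Leila could think that the contractor can want to assign what to Yusuf after the meeting.
The filler 'what' is interpreted as the direct object of 'assign'. The gap is right after 'assign'.

The board wanted to know what Leila could think that the contractor can want to assign ___ to Yusuf after the meeting.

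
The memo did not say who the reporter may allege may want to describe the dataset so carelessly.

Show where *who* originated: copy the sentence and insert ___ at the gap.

Before movement: The reporter may allege who may want to describe the dataset so carelessly.
'who' functions as the subject of the clause embedded under 'allege'. The gap is right after 'allege'.

The memo did not say who the reporter may allege ___ may want to describe the dataset so carelessly.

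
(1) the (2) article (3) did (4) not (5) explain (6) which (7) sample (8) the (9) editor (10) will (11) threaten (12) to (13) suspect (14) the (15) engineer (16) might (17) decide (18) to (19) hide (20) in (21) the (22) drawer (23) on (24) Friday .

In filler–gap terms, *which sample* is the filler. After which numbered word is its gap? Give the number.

Underlying clause: The editor will threaten to suspect the engineer might decide to hide which sample in the drawer on Friday.
'which sample' functions as the direct object of 'hide'. Fronting leaves a gap immediately after 'hide':
The article did not explain which sample the editor will threaten to suspect the engineer might decide to hide ___ in the drawer on Friday.
'hide' is word 19.

19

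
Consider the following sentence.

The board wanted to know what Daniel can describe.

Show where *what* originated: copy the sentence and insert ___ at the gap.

The board wanted to know what Daniel can describe ___.

In situ: Daniel can describe what.
The filler 'what' is interpreted as the direct object of 'describe'. The gap is right after 'describe'.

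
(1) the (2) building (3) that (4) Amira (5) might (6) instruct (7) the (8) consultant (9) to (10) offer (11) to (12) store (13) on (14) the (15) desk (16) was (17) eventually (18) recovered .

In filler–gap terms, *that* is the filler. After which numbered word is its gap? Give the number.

12

'that' functions as the direct object of 'store'. Fronting leaves a gap immediately after 'store':
The building that Amira might instruct the consultant to offer to store ___ on the desk was eventually recovered.
'store' is word 12.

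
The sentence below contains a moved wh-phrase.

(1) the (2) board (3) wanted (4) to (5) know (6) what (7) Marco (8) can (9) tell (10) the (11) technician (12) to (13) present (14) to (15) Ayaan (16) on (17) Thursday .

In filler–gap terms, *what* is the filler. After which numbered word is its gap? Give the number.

13

Pre-movement form: Marco can tell the technician to present what to Ayaan on Thursday.
The filler 'what' is interpreted as the direct object of 'present'. Fronting leaves a gap immediately after 'present':
The board wanted to know what Marco can tell the technician to present ___ to Ayaan on Thursday.
'present' is word 13.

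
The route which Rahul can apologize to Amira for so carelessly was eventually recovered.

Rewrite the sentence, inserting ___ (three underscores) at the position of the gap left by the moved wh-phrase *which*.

The route which Rahul can apologize to Amira for ___ so carelessly was eventually recovered.

'which' is the object of the preposition 'for'. The gap is right after 'for'.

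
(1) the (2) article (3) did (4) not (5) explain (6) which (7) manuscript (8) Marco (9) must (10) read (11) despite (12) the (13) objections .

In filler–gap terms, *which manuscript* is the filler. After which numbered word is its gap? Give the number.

10

Before movement: Marco must read which manuscript despite the objections.
The filler 'which manuscript' is interpreted as the direct object of 'read'. Wh-movement fronts it, leaving a gap right after 'read':
The article did not explain which manuscript Marco must read ___ despite the objections.
'read' is word 10.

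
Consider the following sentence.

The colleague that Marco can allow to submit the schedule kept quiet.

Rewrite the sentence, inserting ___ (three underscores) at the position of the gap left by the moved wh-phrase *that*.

The filler 'that' is interpreted as the direct object of 'allow'. The gap is right after 'allow'.

The colleague that Marco can allow ___ to submit the schedule kept quiet.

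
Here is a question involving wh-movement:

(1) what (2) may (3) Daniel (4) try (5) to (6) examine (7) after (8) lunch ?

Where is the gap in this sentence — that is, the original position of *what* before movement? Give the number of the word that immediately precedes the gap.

Before movement: Daniel may try to examine what after lunch.
'what' functions as the direct object of 'examine'. Wh-movement fronts it, leaving a gap right after 'examine':
What may Daniel try to examine ___ after lunch?
'examine' is word 6.

6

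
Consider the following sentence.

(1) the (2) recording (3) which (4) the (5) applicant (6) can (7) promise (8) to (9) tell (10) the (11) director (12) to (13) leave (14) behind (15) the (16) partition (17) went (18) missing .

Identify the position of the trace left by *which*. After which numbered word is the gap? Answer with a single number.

13

'which' is the direct object of 'leave'. Wh-movement fronts it, leaving a gap right after 'leave':
The recording which the applicant can promise to tell the director to leave ___ behind the partition went missing.
'leave' is word 13.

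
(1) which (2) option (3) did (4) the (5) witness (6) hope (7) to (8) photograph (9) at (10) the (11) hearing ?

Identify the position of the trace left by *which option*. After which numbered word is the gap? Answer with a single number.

Underlying clause: The witness did hope to photograph which option at the hearing.
'which option' is the direct object of 'photograph'. Fronting leaves a gap immediately after 'photograph':
Which option did the witness hope to photograph ___ at the hearing?
'photograph' is word 8.

8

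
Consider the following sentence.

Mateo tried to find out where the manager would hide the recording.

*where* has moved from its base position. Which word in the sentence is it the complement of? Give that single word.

hide

In situ: The manager would hide the recording where.
The filler 'where' is interpreted as the locative complement of 'hide'. It moves to the left edge, and the trace sits right after 'recording':
Mateo tried to find out where the manager would hide the recording ___.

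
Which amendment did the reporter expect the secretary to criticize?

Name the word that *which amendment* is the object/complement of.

criticize

In situ: The reporter did expect the secretary to criticize which amendment.
The filler 'which amendment' is interpreted as the direct object of 'criticize'. It moves to the left edge, and the trace sits right after 'criticize':
Which amendment did the reporter expect the secretary to criticize ___?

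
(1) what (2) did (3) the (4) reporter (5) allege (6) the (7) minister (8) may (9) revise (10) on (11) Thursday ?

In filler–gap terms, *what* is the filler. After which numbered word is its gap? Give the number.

9

Underlying clause: The reporter did allege the minister may revise what on Thursday.
The filler 'what' is interpreted as the direct object of 'revise'. Fronting leaves a gap immediately after 'revise':
What did the reporter allege the minister may revise ___ on Thursday?
'revise' is word 9.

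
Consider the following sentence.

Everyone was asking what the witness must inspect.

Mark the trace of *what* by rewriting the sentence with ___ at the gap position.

Underlying clause: The witness must inspect what.
'what' functions as the direct object of 'inspect'. The gap is right after 'inspect'.

Everyone was asking what the witness must inspect ___.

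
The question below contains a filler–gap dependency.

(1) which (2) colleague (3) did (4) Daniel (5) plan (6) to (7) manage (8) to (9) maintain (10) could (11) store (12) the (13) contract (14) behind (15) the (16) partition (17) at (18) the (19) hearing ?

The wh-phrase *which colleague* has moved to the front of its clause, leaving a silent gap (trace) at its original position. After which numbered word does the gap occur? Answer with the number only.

9

Underlying clause: Daniel did plan to manage to maintain which colleague could store the contract behind the partition at the hearing.
'which colleague' is the subject of the clause embedded under 'maintain'. Wh-movement fronts it, leaving a gap right after 'maintain':
Which colleague did Daniel plan to manage to maintain ___ could store the contract behind the partition at the hearing?
'maintain' is word 9.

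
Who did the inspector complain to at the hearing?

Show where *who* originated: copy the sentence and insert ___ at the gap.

In situ: The inspector did complain to who at the hearing.
'who' is the object of the preposition 'to'. The gap is right after 'to'.

Who did the inspector complain to ___ at the hearing?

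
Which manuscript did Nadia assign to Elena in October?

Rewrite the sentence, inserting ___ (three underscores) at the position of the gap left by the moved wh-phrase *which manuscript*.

Which manuscript did Nadia assign ___ to Elena in October?

In situ: Nadia did assign which manuscript to Elena in October.
The filler 'which manuscript' is interpreted as the direct object of 'assign'. The gap is right after 'assign'.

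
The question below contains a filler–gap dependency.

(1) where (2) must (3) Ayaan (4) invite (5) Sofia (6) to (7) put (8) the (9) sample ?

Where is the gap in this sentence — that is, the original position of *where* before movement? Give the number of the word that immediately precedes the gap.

Underlying clause: Ayaan must invite Sofia to put the sample where.
The filler 'where' is interpreted as the locative complement of 'put'. Fronting leaves a gap immediately after 'sample':
Where must Ayaan invite Sofia to put the sample ___?
'sample' is word 9.

9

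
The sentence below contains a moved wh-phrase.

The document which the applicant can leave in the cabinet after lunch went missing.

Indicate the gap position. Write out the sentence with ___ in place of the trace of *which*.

The document which the applicant can leave ___ in the cabinet after lunch went missing.

'which' functions as the direct object of 'leave'. The gap is right after 'leave'.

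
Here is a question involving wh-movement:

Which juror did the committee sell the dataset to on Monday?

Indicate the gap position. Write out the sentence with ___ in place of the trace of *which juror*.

Which juror did the committee sell the dataset to ___ on Monday?

Before movement: The committee did sell the dataset to which juror on Monday.
'which juror' is the object of the preposition 'to' (recipient of 'sell'). The gap is right after 'to'.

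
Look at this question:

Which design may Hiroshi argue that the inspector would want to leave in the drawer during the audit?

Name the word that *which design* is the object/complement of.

leave

Before movement: Hiroshi may argue that the inspector would want to leave which design in the drawer during the audit.
'which design' is the direct object of 'leave'. Wh-movement fronts it, leaving a gap right after 'leave':
Which design may Hiroshi argue that the inspector would want to leave ___ in the drawer during the audit?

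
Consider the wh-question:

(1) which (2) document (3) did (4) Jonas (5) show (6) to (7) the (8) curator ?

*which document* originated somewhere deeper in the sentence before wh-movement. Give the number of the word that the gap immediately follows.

Before movement: Jonas did show which document to the curator.
'which document' is the direct object of 'show'. Fronting leaves a gap immediately after 'show':
Which document did Jonas show ___ to the curator?
'show' is word 5.

5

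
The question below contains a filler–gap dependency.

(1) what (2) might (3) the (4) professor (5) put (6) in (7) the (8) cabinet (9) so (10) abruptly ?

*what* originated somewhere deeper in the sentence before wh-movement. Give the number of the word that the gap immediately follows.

In situ: The professor might put what in the cabinet so abruptly.
'what' functions as the direct object of 'put'. Wh-movement fronts it, leaving a gap right after 'put':
What might the professor put ___ in the cabinet so abruptly?
'put' is word 5.

5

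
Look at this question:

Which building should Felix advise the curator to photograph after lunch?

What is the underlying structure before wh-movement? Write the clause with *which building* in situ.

The filler 'which building' is interpreted as the direct object of 'photograph'. Wh-movement fronts it, leaving a gap right after 'photograph':
Which building should Felix advise the curator to photograph ___ after lunch?

Felix should advise the curator to photograph which building after lunch.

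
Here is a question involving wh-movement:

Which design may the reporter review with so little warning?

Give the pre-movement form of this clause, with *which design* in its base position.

'which design' functions as the direct object of 'review'. It moves to the left edge, and the trace sits right after 'review':
Which design may the reporter review ___ with so little warning?

The reporter may review which design with so little warning.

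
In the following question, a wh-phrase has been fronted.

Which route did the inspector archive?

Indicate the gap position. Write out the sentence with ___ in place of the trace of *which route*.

Underlying clause: The inspector did archive which route.
The filler 'which route' is interpreted as the direct object of 'archive'. The gap is right after 'archive'.

Which route did the inspector archive ___?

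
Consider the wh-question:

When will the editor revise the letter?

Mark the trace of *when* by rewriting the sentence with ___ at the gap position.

Before movement: The editor will revise the letter when.
The filler 'when' is interpreted as the temporal adjunct. The gap is right after 'letter'.

When will the editor revise the letter ___?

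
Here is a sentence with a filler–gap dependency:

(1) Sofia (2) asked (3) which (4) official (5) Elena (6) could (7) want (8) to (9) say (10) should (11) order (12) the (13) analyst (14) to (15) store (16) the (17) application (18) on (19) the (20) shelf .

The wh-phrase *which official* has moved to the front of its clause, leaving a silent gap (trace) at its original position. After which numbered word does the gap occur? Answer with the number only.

Pre-movement form: Elena could want to say which official should order the analyst to store the application on the shelf.
'which official' is the subject of the clause embedded under 'say'. It moves to the left edge, and the trace sits right after 'say':
Sofia asked which official Elena could want to say ___ should order the analyst to store the application on the shelf.
'say' is word 9.

9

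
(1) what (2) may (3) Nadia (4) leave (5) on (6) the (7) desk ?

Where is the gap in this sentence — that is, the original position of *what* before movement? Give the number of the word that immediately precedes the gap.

Pre-movement form: Nadia may leave what on the desk.
'what' functions as the direct object of 'leave'. Wh-movement fronts it, leaving a gap right after 'leave':
What may Nadia leave ___ on the desk?
'leave' is word 4.

4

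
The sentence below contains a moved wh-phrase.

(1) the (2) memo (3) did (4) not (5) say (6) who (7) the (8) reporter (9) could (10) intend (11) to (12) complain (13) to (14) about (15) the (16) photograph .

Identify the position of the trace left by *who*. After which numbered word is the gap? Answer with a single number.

13

Pre-movement form: The reporter could intend to complain to who about the photograph.
'who' is the object of the preposition 'to'. Fronting leaves a gap immediately after 'to':
The memo did not say who the reporter could intend to complain to ___ about the photograph.
'to' is word 13.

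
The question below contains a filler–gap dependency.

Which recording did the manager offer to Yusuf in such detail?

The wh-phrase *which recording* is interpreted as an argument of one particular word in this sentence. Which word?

Underlying clause: The manager did offer which recording to Yusuf in such detail.
The filler 'which recording' is interpreted as the direct object of 'offer'. It moves to the left edge, and the trace sits right after 'offer':
Which recording did the manager offer ___ to Yusuf in such detail?

offer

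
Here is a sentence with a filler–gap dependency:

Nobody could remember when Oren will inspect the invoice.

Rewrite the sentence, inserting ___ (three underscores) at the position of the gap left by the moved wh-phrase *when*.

Nobody could remember when Oren will inspect the invoice ___.

Pre-movement form: Oren will inspect the invoice when.
The filler 'when' is interpreted as the temporal adjunct. The gap is right after 'invoice'.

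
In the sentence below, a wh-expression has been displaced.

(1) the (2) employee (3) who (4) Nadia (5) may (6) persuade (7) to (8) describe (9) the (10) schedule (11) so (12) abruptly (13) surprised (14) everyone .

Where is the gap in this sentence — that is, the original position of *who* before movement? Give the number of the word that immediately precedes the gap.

6

'who' is the direct object of 'persuade'. It moves to the left edge, and the trace sits right after 'persuade':
The employee who Nadia may persuade ___ to describe the schedule so abruptly surprised everyone.
'persuade' is word 6.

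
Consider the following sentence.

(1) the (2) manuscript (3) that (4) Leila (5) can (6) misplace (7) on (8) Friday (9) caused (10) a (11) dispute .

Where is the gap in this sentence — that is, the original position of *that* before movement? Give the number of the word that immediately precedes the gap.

6

'that' is the direct object of 'misplace'. Fronting leaves a gap immediately after 'misplace':
The manuscript that Leila can misplace ___ on Friday caused a dispute.
'misplace' is word 6.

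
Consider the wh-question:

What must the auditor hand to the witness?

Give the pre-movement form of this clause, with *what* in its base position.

The auditor must hand what to the witness.

'what' functions as the direct object of 'hand'. Fronting leaves a gap immediately after 'hand':
What must the auditor hand ___ to the witness?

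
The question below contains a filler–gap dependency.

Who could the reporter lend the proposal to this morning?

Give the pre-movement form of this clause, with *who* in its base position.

The reporter could lend the proposal to who this morning.

'who' is the object of the preposition 'to' (recipient of 'lend'). Fronting leaves a gap immediately after 'to':
Who could the reporter lend the proposal to ___ this morning?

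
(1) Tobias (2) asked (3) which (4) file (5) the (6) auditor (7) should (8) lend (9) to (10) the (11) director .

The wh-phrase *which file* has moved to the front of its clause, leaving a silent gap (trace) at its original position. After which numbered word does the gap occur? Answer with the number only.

8

In situ: The auditor should lend which file to the director.
The filler 'which file' is interpreted as the direct object of 'lend'. It moves to the left edge, and the trace sits right after 'lend':
Tobias asked which file the auditor should lend ___ to the director.
'lend' is word 8.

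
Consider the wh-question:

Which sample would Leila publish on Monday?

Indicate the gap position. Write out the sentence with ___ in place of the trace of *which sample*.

Pre-movement form: Leila would publish which sample on Monday.
'which sample' is the direct object of 'publish'. The gap is right after 'publish'.

Which sample would Leila publish ___ on Monday?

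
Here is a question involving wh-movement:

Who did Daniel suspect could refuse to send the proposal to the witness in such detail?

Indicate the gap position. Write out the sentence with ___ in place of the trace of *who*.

Who did Daniel suspect ___ could refuse to send the proposal to the witness in such detail?

Underlying clause: Daniel did suspect who could refuse to send the proposal to the witness in such detail.
'who' is the subject of the clause embedded under 'suspect'. The gap is right after 'suspect'.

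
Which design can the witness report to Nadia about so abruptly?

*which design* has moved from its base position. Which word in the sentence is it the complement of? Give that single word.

In situ: The witness can report to Nadia about which design so abruptly.
The filler 'which design' is interpreted as the object of the preposition 'about'. Wh-movement fronts it, leaving a gap right after 'about':
Which design can the witness report to Nadia about ___ so abruptly?

about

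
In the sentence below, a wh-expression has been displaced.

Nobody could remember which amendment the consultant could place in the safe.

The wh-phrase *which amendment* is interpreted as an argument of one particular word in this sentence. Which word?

Before movement: The consultant could place which amendment in the safe.
The filler 'which amendment' is interpreted as the direct object of 'place'. Fronting leaves a gap immediately after 'place':
Nobody could remember which amendment the consultant could place ___ in the safe.

place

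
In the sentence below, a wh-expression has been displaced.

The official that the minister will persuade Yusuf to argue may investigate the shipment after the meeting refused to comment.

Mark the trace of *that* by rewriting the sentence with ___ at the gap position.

The filler 'that' is interpreted as the subject of the clause embedded under 'argue'. The gap is right after 'argue'.

The official that the minister will persuade Yusuf to argue ___ may investigate the shipment after the meeting refused to comment.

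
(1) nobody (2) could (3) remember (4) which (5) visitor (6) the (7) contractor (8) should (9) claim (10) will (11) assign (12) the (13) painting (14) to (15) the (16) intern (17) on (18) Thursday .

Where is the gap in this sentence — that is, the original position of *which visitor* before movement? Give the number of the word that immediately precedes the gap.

Before movement: The contractor should claim which visitor will assign the painting to the intern on Thursday.
The filler 'which visitor' is interpreted as the subject of the clause embedded under 'claim'. Wh-movement fronts it, leaving a gap right after 'claim':
Nobody could remember which visitor the contractor should claim ___ will assign the painting to the intern on Thursday.
'claim' is word 9.

9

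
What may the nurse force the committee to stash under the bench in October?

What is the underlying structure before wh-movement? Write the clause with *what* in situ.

The nurse may force the committee to stash what under the bench in October.

The filler 'what' is interpreted as the direct object of 'stash'. Fronting leaves a gap immediately after 'stash':
What may the nurse force the committee to stash ___ under the bench in October?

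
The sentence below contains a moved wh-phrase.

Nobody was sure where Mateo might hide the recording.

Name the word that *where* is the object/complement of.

hide

Underlying clause: Mateo might hide the recording where.
'where' functions as the locative complement of 'hide'. Fronting leaves a gap immediately after 'recording':
Nobody was sure where Mateo might hide the recording ___.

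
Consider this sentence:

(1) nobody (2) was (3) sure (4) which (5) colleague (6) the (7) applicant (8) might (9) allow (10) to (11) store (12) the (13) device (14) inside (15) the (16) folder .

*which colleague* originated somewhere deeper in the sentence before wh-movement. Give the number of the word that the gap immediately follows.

9

Underlying clause: The applicant might allow which colleague to store the device inside the folder.
'which colleague' is the direct object of 'allow'. Fronting leaves a gap immediately after 'allow':
Nobody was sure which colleague the applicant might allow ___ to store the device inside the folder.
'allow' is word 9.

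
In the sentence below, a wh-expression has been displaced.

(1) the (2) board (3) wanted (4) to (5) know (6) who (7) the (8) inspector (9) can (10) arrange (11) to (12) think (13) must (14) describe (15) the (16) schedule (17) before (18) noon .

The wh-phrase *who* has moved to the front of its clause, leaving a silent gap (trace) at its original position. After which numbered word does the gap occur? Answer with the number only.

Before movement: The inspector can arrange to think who must describe the schedule before noon.
The filler 'who' is interpreted as the subject of the clause embedded under 'think'. It moves to the left edge, and the trace sits right after 'think':
The board wanted to know who the inspector can arrange to think ___ must describe the schedule before noon.
'think' is word 12.

12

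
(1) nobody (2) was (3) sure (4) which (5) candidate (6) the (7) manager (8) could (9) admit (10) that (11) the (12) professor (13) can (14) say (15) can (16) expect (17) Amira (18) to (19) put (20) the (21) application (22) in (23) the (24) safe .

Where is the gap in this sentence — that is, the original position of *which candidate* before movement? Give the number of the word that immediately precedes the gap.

Before movement: The manager could admit that the professor can say which candidate can expect Amira to put the application in the safe.
'which candidate' functions as the subject of the clause embedded under 'say'. Fronting leaves a gap immediately after 'say':
Nobody was sure which candidate the manager could admit that the professor can say ___ can expect Amira to put the application in the safe.
'say' is word 14.

14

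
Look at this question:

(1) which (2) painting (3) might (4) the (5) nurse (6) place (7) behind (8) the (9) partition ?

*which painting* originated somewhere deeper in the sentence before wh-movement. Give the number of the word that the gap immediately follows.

6

Underlying clause: The nurse might place which painting behind the partition.
The filler 'which painting' is interpreted as the direct object of 'place'. Wh-movement fronts it, leaving a gap right after 'place':
Which painting might the nurse place ___ behind the partition?
'place' is word 6.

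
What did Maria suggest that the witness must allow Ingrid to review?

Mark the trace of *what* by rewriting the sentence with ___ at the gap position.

Underlying clause: Maria did suggest that the witness must allow Ingrid to review what.
The filler 'what' is interpreted as the direct object of 'review'. The gap is right after 'review'.

What did Maria suggest that the witness must allow Ingrid to review ___?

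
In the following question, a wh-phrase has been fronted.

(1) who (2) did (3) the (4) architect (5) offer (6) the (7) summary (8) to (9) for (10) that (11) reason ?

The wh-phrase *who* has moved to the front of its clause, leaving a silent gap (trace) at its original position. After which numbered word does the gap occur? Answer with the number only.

In situ: The architect did offer the summary to who for that reason.
The filler 'who' is interpreted as the object of the preposition 'to' (recipient of 'offer'). It moves to the left edge, and the trace sits right after 'to':
Who did the architect offer the summary to ___ for that reason?
'to' is word 8.

8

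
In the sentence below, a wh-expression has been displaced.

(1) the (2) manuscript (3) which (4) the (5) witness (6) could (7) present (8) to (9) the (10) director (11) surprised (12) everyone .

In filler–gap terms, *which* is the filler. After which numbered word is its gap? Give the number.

7

'which' functions as the direct object of 'present'. Wh-movement fronts it, leaving a gap right after 'present':
The manuscript which the witness could present ___ to the director surprised everyone.
'present' is word 7.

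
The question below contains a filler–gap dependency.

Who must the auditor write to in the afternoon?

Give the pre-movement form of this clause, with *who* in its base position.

The auditor must write to who in the afternoon.

'who' is the object of the preposition 'to'. Fronting leaves a gap immediately after 'to':
Who must the auditor write to ___ in the afternoon?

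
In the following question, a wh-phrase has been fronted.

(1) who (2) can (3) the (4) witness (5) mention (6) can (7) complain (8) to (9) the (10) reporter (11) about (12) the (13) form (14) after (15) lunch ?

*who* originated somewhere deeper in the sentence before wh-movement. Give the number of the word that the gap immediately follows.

Underlying clause: The witness can mention who can complain to the reporter about the form after lunch.
The filler 'who' is interpreted as the subject of the clause embedded under 'mention'. Wh-movement fronts it, leaving a gap right after 'mention':
Who can the witness mention ___ can complain to the reporter about the form after lunch?
'mention' is word 5.

5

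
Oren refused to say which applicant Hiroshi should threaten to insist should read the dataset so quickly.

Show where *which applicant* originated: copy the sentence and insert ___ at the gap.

In situ: Hiroshi should threaten to insist which applicant should read the dataset so quickly.
The filler 'which applicant' is interpreted as the subject of the clause embedded under 'insist'. The gap is right after 'insist'.

Oren refused to say which applicant Hiroshi should threaten to insist ___ should read the dataset so quickly.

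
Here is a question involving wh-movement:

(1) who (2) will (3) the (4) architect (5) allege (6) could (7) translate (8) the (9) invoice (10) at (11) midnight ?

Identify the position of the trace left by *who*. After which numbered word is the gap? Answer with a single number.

5

Underlying clause: The architect will allege who could translate the invoice at midnight.
The filler 'who' is interpreted as the subject of the clause embedded under 'allege'. It moves to the left edge, and the trace sits right after 'allege':
Who will the architect allege ___ could translate the invoice at midnight?
'allege' is word 5.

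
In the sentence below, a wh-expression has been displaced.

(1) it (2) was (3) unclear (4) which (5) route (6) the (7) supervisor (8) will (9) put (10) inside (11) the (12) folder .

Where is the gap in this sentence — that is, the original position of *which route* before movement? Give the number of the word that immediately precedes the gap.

In situ: The supervisor will put which route inside the folder.
The filler 'which route' is interpreted as the direct object of 'put'. It moves to the left edge, and the trace sits right after 'put':
It was unclear which route the supervisor will put ___ inside the folder.
'put' is word 9.

9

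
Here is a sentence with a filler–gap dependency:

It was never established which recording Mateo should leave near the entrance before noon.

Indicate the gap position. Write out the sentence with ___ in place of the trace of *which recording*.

Underlying clause: Mateo should leave which recording near the entrance before noon.
'which recording' is the direct object of 'leave'. The gap is right after 'leave'.

It was never established which recording Mateo should leave ___ near the entrance before noon.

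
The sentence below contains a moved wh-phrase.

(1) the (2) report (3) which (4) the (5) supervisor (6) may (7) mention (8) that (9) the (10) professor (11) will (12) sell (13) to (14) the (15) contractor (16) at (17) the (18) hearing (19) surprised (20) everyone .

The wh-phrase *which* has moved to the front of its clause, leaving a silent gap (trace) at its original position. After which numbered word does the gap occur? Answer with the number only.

12

The filler 'which' is interpreted as the direct object of 'sell'. Fronting leaves a gap immediately after 'sell':
The report which the supervisor may mention that the professor will sell ___ to the contractor at the hearing surprised everyone.
'sell' is word 12.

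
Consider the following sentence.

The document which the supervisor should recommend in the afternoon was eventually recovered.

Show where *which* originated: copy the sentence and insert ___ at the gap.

'which' is the direct object of 'recommend'. The gap is right after 'recommend'.

The document which the supervisor should recommend ___ in the afternoon was eventually recovered.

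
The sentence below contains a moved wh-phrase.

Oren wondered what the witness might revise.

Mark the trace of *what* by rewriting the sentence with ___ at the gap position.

In situ: The witness might revise what.
The filler 'what' is interpreted as the direct object of 'revise'. The gap is right after 'revise'.

Oren wondered what the witness might revise ___.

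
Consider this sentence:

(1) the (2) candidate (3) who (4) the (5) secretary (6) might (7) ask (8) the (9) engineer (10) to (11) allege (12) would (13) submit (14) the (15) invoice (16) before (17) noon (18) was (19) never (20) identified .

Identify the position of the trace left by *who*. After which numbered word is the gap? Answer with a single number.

11

'who' functions as the subject of the clause embedded under 'allege'. Fronting leaves a gap immediately after 'allege':
The candidate who the secretary might ask the engineer to allege ___ would submit the invoice before noon was never identified.
'allege' is word 11.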